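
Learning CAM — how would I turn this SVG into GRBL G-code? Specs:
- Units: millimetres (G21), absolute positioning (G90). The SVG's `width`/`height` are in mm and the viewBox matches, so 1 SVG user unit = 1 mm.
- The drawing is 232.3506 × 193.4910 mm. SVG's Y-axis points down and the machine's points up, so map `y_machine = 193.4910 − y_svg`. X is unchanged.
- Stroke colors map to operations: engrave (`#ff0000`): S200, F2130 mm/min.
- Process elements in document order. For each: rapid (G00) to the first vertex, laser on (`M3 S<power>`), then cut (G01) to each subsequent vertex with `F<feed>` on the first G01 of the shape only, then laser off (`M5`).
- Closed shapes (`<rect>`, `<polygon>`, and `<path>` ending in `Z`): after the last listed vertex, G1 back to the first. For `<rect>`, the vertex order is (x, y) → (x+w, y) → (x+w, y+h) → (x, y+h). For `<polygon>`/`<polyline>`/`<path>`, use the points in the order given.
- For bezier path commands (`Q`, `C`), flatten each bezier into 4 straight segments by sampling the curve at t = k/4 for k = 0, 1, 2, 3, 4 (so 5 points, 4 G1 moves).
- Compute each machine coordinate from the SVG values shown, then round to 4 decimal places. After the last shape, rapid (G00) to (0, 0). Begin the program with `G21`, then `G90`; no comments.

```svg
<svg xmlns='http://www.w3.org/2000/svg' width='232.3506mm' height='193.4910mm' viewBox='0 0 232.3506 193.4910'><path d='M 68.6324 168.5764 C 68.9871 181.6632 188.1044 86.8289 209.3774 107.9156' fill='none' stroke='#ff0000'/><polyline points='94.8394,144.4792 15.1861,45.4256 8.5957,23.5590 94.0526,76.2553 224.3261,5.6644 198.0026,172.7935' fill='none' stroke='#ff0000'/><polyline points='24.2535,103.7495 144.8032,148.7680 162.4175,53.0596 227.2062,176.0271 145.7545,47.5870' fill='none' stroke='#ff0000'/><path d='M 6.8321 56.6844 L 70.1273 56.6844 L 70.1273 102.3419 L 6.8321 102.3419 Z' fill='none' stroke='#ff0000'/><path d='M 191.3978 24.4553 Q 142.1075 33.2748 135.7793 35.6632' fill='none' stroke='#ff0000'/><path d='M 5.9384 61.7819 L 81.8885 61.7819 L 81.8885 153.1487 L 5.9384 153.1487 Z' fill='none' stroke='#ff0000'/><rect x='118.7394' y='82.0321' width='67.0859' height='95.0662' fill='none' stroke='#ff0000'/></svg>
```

G21
G90
G00 X68.6324 Y24.9146
M3 S200
G01 X87.7819 Y31.8372 F2130
G01 X131.1605 Y58.2450
G01 X178.4613 Y83.1528
G01 X209.3774 Y85.5754
M5
G00 X94.8394 Y49.0118
M3 S200
G01 X15.1861 Y148.0654 F2130
G01 X8.5957 Y169.9320
G01 X94.0526 Y117.2357
G01 X224.3261 Y187.8266
G01 X198.0026 Y20.6975
M5
G00 X24.2535 Y89.7415
M3 S200
G01 X144.8032 Y44.7230 F2130
G01 X162.4175 Y140.4314
G01 X227.2062 Y17.4639
G01 X145.7545 Y145.9040
M5
G00 X6.8321 Y136.8066
M3 S200
G01 X70.1273 Y136.8066 F2130
G01 X70.1273 Y91.1491
G01 X6.8321 Y91.1491
G01 X6.8321 Y136.8066
M5
G00 X191.3978 Y169.0357
M3 S200
G01 X169.4378 Y165.0279 F2130
G01 X152.8480 Y161.8240
G01 X141.6285 Y159.4239
G01 X135.7793 Y157.8278
M5
G00 X5.9384 Y131.7091
M3 S200
G01 X81.8885 Y131.7091 F2130
G01 X81.8885 Y40.3423
G01 X5.9384 Y40.3423
G01 X5.9384 Y131.7091
M5
G00 X118.7394 Y111.4589
M3 S200
G01 X185.8253 Y111.4589 F2130
G01 X185.8253 Y16.3927
G01 X118.7394 Y16.3927
G01 X118.7394 Y111.4589
M5
G00 X0.0000 Y0.0000

1 u = 1 mm; y_m = 193.4910 − y.

[1] `<path>` cubic bezier, #ff0000→engrave S200 F2130: (68.6324,24.9146) → (87.7819,31.8372) → (131.1605,58.2450) → (178.4613,83.1528) → (209.3774,85.5754)

[2] `<polyline>` open polyline, #ff0000→engrave S200 F2130: (94.8394,49.0118) → (15.1861,148.0654) → (8.5957,169.9320) → (94.0526,117.2357) → (224.3261,187.8266) → (198.0026,20.6975)

[3] `<polyline>` open polyline, #ff0000→engrave S200 F2130: (24.2535,89.7415) → (144.8032,44.7230) → (162.4175,140.4314) → (227.2062,17.4639) → (145.7545,145.9040)

[4] `<path>` rectangle, #ff0000→engrave S200 F2130: (6.8321,136.8066) → (70.1273,136.8066) → (70.1273,91.1491) → (6.8321,91.1491) → (6.8321,136.8066) (closed)

[5] `<path>` quadratic bezier, #ff0000→engrave S200 F2130: (191.3978,169.0357) → (169.4378,165.0279) → (152.8480,161.8240) → (141.6285,159.4239) → (135.7793,157.8278)

[6] `<path>` rectangle, #ff0000→engrave S200 F2130: (5.9384,131.7091) → (81.8885,131.7091) → (81.8885,40.3423) → (5.9384,40.3423) → (5.9384,131.7091) (closed)

[7] `<rect>` rectangle, #ff0000→engrave S200 F2130: (118.7394,111.4589) → (185.8253,111.4589) → (185.8253,16.3927) → (118.7394,16.3927) → (118.7394,111.4589) (closed)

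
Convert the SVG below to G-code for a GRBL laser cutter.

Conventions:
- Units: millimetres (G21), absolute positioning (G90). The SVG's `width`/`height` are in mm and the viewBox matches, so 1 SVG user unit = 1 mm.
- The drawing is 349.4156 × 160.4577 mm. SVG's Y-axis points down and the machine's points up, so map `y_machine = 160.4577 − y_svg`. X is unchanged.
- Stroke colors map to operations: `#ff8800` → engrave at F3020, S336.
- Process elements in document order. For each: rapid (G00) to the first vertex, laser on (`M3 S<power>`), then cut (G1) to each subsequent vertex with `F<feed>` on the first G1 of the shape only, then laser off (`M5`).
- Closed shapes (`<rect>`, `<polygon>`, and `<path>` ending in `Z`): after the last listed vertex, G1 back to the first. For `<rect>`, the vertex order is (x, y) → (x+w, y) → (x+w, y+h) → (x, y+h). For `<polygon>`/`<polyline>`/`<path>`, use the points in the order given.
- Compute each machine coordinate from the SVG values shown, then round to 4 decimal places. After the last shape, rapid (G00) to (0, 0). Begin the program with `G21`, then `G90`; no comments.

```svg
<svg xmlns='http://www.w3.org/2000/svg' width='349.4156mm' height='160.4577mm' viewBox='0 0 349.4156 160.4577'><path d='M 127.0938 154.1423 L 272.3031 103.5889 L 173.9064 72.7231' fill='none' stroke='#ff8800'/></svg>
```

G21
G90
G00 X127.0938 Y6.3154
M3 S336
G1 X272.3031 Y56.8688 F3020
G1 X173.9064 Y87.7346
M5
G00 X0.0000 Y0.0000

Since the viewBox matches the mm dimensions, user units are millimetres directly. The only transform is the Y-flip y_m = 160.4577 − y_svg.

Shape 1 is a open polyline drawn with `<path>`. Its stroke #ff8800 means engrave at S336, F3020. After flipping Y the toolpath is (127.0938,6.3154) → (272.3031,56.8688) → (173.9064,87.7346).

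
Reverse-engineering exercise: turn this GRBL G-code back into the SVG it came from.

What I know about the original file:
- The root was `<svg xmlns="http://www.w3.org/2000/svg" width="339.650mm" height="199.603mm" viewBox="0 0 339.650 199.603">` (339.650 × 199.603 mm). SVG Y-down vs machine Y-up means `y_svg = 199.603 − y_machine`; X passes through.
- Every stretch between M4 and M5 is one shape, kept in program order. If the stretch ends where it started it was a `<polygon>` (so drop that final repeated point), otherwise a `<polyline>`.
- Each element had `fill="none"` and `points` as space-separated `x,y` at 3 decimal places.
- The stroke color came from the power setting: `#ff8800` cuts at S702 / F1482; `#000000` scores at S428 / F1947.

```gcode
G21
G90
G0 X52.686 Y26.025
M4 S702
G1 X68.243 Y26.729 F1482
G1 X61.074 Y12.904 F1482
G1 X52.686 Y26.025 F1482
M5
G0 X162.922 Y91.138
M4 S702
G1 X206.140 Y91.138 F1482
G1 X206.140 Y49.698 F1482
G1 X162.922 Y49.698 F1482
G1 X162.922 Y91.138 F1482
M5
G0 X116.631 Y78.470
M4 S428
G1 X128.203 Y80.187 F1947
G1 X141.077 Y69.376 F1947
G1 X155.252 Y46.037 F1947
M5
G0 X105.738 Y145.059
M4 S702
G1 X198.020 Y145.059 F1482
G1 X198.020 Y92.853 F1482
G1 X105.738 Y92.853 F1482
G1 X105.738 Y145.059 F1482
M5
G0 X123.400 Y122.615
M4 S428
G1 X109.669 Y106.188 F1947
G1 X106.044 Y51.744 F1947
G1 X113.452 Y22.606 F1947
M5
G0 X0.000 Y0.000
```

Machine Y-up, SVG Y-down with viewBox height 199.603, so y_svg = 199.603 − y_machine; X carries over.

Run 1: S702 ⇒ cut layer `#ff8800`. The run returns to its start, so emit a `<polygon>` with points (Y-flipped): 52.686,173.578 68.243,172.874 61.074,186.699.

Run 2: S702 ⇒ cut layer `#ff8800`. The run returns to its start, so emit a `<polygon>` with points (Y-flipped): 162.922,108.465 206.140,108.465 206.140,149.905 162.922,149.905.

Run 3: the run's S428 means `#000000` (score). The run is open, so emit a `<polyline>` with points (Y-flipped): 116.631,121.133 128.203,119.416 141.077,130.227 155.252,153.566.

Run 4: power S702 maps to stroke `#ff8800` (cut). The run returns to its start, so emit a `<polygon>` with points (Y-flipped): 105.738,54.544 198.020,54.544 198.020,106.750 105.738,106.750.

Run 5: the run's S428 means `#000000` (score). The run is open, so emit a `<polyline>` with points (Y-flipped): 123.400,76.988 109.669,93.415 106.044,147.859 113.452,176.997.

<svg xmlns="http://www.w3.org/2000/svg" width="339.650mm" height="199.603mm" viewBox="0 0 339.650 199.603">
  <polygon points="52.686,173.578 68.243,172.874 61.074,186.699" fill="none" stroke="#ff8800"/>
  <polygon points="162.922,108.465 206.140,108.465 206.140,149.905 162.922,149.905" fill="none" stroke="#ff8800"/>
  <polyline points="116.631,121.133 128.203,119.416 141.077,130.227 155.252,153.566" fill="none" stroke="#000000"/>
  <polygon points="105.738,54.544 198.020,54.544 198.020,106.750 105.738,106.750" fill="none" stroke="#ff8800"/>
  <polyline points="123.400,76.988 109.669,93.415 106.044,147.859 113.452,176.997" fill="none" stroke="#000000"/>
</svg>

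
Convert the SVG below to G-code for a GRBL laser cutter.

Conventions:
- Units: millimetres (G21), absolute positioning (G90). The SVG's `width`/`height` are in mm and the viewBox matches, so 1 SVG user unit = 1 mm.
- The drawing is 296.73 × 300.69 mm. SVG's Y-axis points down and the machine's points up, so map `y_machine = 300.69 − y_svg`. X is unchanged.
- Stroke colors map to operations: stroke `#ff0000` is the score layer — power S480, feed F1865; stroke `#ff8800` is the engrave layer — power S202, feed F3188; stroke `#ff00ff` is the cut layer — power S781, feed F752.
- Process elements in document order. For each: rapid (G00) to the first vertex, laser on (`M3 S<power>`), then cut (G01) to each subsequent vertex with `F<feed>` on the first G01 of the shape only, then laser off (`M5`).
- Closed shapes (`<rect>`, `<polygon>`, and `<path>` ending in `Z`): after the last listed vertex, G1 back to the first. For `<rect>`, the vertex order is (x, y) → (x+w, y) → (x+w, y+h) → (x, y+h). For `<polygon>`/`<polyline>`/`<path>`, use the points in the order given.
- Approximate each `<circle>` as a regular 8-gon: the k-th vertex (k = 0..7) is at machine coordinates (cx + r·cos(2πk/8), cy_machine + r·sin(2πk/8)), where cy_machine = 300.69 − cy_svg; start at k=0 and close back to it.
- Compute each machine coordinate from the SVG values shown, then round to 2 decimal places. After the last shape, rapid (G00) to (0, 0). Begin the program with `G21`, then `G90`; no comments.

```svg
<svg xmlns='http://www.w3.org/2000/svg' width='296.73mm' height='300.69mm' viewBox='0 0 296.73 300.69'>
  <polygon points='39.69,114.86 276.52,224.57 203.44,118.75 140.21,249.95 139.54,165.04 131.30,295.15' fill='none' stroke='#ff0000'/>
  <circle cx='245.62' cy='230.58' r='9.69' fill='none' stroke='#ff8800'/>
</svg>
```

viewBox `0 0 296.73 300.69` with mm width/height → 1 unit = 1 mm. Flip: y_m = 300.69 − y_svg.

**Shape 1** — `<polygon>` closed polygon, stroke `#ff0000` → score (S480, F1865). Machine vertices: (39.69,185.83) → (276.52,76.12) → (203.44,181.94) → (140.21,50.74) → (139.54,135.65) → (131.30,5.54) → (39.69,185.83). Closed: final G1 returns to the first vertex.

**Shape 2** — `<circle>` circle, stroke `#ff8800` → engrave (S202, F3188). Machine vertices: (255.31,70.11) → (252.47,76.96) → (245.62,79.80) → (238.77,76.96) → (235.93,70.11) → (238.77,63.26) → (245.62,60.42) → (252.47,63.26) → (255.31,70.11). Closed: final G1 returns to the first vertex.

G21
G90
G00 X39.69 Y185.83
M3 S480
G01 X276.52 Y76.12 F1865
G01 X203.44 Y181.94
G01 X140.21 Y50.74
G01 X139.54 Y135.65
G01 X131.30 Y5.54
G01 X39.69 Y185.83
M5
G00 X255.31 Y70.11
M3 S202
G01 X252.47 Y76.96 F3188
G01 X245.62 Y79.80
G01 X238.77 Y76.96
G01 X235.93 Y70.11
G01 X238.77 Y63.26
G01 X245.62 Y60.42
G01 X252.47 Y63.26
G01 X255.31 Y70.11
M5
G00 X0.00 Y0.00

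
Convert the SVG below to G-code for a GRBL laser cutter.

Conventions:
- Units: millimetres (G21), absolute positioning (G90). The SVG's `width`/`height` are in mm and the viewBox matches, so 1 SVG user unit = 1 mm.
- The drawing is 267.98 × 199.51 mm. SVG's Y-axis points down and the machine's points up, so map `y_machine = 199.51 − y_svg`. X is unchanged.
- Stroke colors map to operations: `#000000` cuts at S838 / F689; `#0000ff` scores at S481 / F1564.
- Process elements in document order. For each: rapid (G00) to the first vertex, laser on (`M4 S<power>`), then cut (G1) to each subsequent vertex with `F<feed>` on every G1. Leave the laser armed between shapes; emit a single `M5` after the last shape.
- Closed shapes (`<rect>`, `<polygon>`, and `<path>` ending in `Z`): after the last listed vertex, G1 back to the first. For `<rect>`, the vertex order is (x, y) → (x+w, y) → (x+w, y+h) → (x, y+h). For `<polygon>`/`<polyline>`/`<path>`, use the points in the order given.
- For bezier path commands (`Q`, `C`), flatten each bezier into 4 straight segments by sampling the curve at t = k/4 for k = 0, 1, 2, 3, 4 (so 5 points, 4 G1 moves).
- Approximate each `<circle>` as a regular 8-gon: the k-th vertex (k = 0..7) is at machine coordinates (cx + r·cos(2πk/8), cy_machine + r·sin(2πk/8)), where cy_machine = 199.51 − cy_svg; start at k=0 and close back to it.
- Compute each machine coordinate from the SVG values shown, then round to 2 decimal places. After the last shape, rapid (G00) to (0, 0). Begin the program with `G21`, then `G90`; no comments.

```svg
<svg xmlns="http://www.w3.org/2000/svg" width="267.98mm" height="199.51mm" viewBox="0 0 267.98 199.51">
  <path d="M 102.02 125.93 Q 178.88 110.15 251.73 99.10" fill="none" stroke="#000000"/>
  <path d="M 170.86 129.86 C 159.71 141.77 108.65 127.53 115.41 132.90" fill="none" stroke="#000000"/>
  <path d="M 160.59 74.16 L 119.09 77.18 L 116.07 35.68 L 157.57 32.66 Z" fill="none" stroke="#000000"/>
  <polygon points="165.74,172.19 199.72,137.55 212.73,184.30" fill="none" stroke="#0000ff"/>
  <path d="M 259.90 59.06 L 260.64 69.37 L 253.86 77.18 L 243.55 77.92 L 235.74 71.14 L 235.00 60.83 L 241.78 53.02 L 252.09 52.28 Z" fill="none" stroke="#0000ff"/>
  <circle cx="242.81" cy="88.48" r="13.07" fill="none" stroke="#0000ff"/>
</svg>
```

Since the viewBox matches the mm dimensions, user units are millimetres directly. The only transform is the Y-flip y_m = 199.51 − y_svg.

Shape 1 is a quadratic bezier drawn with `<path>`. Its stroke #000000 means cut at S838, F689. After flipping Y the toolpath is (102.02,73.58) → (140.20,81.17) → (177.88,88.18) → (215.05,94.59) → (251.73,100.41).

Shape 2 is a cubic bezier drawn with `<path>`. Its stroke #000000 means cut at S838, F689. After flipping Y the toolpath is (170.86,69.65) → (156.54,64.91) → (136.42,65.68) → (119.65,67.68) → (115.41,66.61).

Shape 3 is a regular polygon drawn with `<path>`. Its stroke #000000 means cut at S838, F689. After flipping Y the toolpath is (160.59,125.35) → (119.09,122.33) → (116.07,163.83) → (157.57,166.85) → (160.59,125.35), returning to the start.

Shape 4 is a regular polygon drawn with `<polygon>`. Its stroke #0000ff means score at S481, F1564. After flipping Y the toolpath is (165.74,27.32) → (199.72,61.96) → (212.73,15.21) → (165.74,27.32), returning to the start.

Shape 5 is a regular polygon drawn with `<path>`. Its stroke #0000ff means score at S481, F1564. After flipping Y the toolpath is (259.90,140.45) → (260.64,130.14) → (253.86,122.33) → (243.55,121.59) → (235.74,128.37) → (235.00,138.68) → (241.78,146.49) → (252.09,147.23) → (259.90,140.45), returning to the start.

Shape 6 is a circle drawn with `<circle>`. Its stroke #0000ff means score at S481, F1564. After flipping Y the toolpath is (255.88,111.03) → (252.05,120.27) → (242.81,124.10) → (233.57,120.27) → (229.74,111.03) → (233.57,101.79) → (242.81,97.96) → (252.05,101.79) → (255.88,111.03), returning to the start.

G21
G90
G00 X102.02 Y73.58
M4 S838
G1 X140.20 Y81.17 F689
G1 X177.88 Y88.18 F689
G1 X215.05 Y94.59 F689
G1 X251.73 Y100.41 F689
G00 X170.86 Y69.65
M4 S838
G1 X156.54 Y64.91 F689
G1 X136.42 Y65.68 F689
G1 X119.65 Y67.68 F689
G1 X115.41 Y66.61 F689
G00 X160.59 Y125.35
M4 S838
G1 X119.09 Y122.33 F689
G1 X116.07 Y163.83 F689
G1 X157.57 Y166.85 F689
G1 X160.59 Y125.35 F689
G00 X165.74 Y27.32
M4 S481
G1 X199.72 Y61.96 F1564
G1 X212.73 Y15.21 F1564
G1 X165.74 Y27.32 F1564
G00 X259.90 Y140.45
M4 S481
G1 X260.64 Y130.14 F1564
G1 X253.86 Y122.33 F1564
G1 X243.55 Y121.59 F1564
G1 X235.74 Y128.37 F1564
G1 X235.00 Y138.68 F1564
G1 X241.78 Y146.49 F1564
G1 X252.09 Y147.23 F1564
G1 X259.90 Y140.45 F1564
G00 X255.88 Y111.03
M4 S481
G1 X252.05 Y120.27 F1564
G1 X242.81 Y124.10 F1564
G1 X233.57 Y120.27 F1564
G1 X229.74 Y111.03 F1564
G1 X233.57 Y101.79 F1564
G1 X242.81 Y97.96 F1564
G1 X252.05 Y101.79 F1564
G1 X255.88 Y111.03 F1564
M5
G00 X0.00 Y0.00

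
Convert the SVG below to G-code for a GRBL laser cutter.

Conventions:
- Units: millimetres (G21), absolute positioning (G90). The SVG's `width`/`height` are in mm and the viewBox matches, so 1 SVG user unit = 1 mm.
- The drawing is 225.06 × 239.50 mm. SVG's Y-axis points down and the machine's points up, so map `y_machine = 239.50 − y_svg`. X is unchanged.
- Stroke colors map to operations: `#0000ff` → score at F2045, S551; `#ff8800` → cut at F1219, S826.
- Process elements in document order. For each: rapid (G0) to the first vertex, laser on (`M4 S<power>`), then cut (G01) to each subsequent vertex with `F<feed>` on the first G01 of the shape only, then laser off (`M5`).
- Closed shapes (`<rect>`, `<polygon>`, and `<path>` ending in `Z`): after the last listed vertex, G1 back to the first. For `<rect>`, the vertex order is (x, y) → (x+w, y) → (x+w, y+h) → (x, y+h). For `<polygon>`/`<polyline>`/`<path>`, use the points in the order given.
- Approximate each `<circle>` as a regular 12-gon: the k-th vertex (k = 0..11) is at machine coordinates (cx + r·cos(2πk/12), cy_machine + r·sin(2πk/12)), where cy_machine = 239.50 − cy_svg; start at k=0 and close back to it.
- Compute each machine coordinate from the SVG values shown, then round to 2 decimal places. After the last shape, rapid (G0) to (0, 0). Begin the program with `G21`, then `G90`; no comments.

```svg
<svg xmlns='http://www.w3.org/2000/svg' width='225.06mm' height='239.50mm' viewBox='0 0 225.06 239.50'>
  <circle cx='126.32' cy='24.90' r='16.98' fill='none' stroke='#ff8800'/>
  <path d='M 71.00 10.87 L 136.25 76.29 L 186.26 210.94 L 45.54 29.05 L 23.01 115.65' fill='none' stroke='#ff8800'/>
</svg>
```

Since the viewBox matches the mm dimensions, user units are millimetres directly. The only transform is the Y-flip y_m = 239.50 − y_svg.

Shape 1 is a circle drawn with `<circle>`. Its stroke #ff8800 means cut at S826, F1219. After flipping Y the toolpath is (143.30,214.60) → (141.03,223.09) → (134.81,229.31) → (126.32,231.58) → (117.83,229.31) → (111.61,223.09) → (109.34,214.60) → (111.61,206.11) → (117.83,199.89) → (126.32,197.62) → (134.81,199.89) → (141.03,206.11) → (143.30,214.60), returning to the start.

Shape 2 is a open polyline drawn with `<path>`. Its stroke #ff8800 means cut at S826, F1219. After flipping Y the toolpath is (71.00,228.63) → (136.25,163.21) → (186.26,28.56) → (45.54,210.45) → (23.01,123.85).

G21
G90
G0 X143.30 Y214.60
M4 S826
G01 X141.03 Y223.09 F1219
G01 X134.81 Y229.31
G01 X126.32 Y231.58
G01 X117.83 Y229.31
G01 X111.61 Y223.09
G01 X109.34 Y214.60
G01 X111.61 Y206.11
G01 X117.83 Y199.89
G01 X126.32 Y197.62
G01 X134.81 Y199.89
G01 X141.03 Y206.11
G01 X143.30 Y214.60
M5
G0 X71.00 Y228.63
M4 S826
G01 X136.25 Y163.21 F1219
G01 X186.26 Y28.56
G01 X45.54 Y210.45
G01 X23.01 Y123.85
M5
G0 X0.00 Y0.00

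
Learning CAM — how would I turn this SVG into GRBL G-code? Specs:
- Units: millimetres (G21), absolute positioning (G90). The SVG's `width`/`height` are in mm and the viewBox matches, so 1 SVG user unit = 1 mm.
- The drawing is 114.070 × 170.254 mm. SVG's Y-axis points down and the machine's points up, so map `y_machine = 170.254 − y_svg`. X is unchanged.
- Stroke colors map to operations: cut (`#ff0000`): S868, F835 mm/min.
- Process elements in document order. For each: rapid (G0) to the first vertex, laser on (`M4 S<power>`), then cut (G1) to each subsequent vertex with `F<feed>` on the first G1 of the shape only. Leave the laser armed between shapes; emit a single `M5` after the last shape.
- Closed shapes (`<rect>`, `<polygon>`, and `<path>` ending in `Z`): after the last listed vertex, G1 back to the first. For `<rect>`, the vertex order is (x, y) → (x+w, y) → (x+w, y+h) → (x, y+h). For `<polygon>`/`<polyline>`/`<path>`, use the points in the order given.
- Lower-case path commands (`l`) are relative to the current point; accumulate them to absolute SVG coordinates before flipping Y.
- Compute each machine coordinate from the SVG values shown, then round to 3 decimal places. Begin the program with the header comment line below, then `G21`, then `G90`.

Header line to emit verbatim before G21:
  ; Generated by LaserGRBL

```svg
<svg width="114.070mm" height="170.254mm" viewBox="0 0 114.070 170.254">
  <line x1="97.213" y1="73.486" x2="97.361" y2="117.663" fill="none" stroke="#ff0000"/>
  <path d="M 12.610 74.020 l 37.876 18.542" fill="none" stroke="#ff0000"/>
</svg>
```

; Generated by LaserGRBL
G21
G90
G0 X97.213 Y96.768
M4 S868
G1 X97.361 Y52.591 F835
G0 X12.610 Y96.234
M4 S868
G1 X50.486 Y77.692 F835
M5

Since the viewBox matches the mm dimensions, user units are millimetres directly. The only transform is the Y-flip y_m = 170.254 − y_svg.

Shape 1 is a line segment drawn with `<line>`. Its stroke #ff0000 means cut at S868, F835. After flipping Y the toolpath is (97.213,96.768) → (97.361,52.591).

Shape 2 is a line segment drawn with `<path>`. Its stroke #ff0000 means cut at S868, F835. After flipping Y the toolpath is (12.610,96.234) → (50.486,77.692).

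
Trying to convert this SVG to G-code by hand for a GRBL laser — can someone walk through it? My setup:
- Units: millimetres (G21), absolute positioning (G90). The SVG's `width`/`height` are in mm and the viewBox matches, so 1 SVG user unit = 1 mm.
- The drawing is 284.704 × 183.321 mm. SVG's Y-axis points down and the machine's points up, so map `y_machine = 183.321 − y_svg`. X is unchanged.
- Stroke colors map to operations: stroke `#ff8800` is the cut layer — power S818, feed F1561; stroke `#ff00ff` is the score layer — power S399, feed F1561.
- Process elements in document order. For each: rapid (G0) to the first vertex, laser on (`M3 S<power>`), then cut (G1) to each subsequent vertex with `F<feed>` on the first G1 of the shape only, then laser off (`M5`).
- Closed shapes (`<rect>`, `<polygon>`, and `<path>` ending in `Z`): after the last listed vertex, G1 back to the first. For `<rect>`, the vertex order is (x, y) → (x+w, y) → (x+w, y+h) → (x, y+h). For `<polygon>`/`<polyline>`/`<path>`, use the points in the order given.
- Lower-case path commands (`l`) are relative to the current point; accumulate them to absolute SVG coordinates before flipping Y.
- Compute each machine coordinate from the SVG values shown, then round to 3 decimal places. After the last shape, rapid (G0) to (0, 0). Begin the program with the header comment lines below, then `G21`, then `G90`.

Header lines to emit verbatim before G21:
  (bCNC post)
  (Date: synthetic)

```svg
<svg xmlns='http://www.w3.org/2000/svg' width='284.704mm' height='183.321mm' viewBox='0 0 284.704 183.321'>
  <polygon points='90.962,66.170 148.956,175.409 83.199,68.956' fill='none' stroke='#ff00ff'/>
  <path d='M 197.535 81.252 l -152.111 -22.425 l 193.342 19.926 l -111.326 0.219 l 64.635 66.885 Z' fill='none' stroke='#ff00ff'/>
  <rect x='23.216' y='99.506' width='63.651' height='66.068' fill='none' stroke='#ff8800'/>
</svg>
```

(bCNC post)
(Date: synthetic)
G21
G90
G0 X90.962 Y117.151
M3 S399
G1 X148.956 Y7.912 F1561
G1 X83.199 Y114.365
G1 X90.962 Y117.151
M5
G0 X197.535 Y102.069
M3 S399
G1 X45.424 Y124.494 F1561
G1 X238.766 Y104.568
G1 X127.440 Y104.349
G1 X192.075 Y37.464
G1 X197.535 Y102.069
M5
G0 X23.216 Y83.815
M3 S818
G1 X86.867 Y83.815 F1561
G1 X86.867 Y17.747
G1 X23.216 Y17.747
G1 X23.216 Y83.815
M5
G0 X0.000 Y0.000

viewBox `0 0 284.704 183.321` with mm width/height → 1 unit = 1 mm. Flip: y_m = 183.321 − y_svg.

**Shape 1** — `<polygon>` closed polygon, stroke `#ff00ff` → score (S399, F1561). Machine vertices: (90.962,117.151) → (148.956,7.912) → (83.199,114.365) → (90.962,117.151). Closed: final G1 returns to the first vertex.

**Shape 2** — `<path>` closed polygon, stroke `#ff00ff` → score (S399, F1561). Machine vertices: (197.535,102.069) → (45.424,124.494) → (238.766,104.568) → (127.440,104.349) → (192.075,37.464) → (197.535,102.069). Closed: final G1 returns to the first vertex.

**Shape 3** — `<rect>` rectangle, stroke `#ff8800` → cut (S818, F1561). Machine vertices: (23.216,83.815) → (86.867,83.815) → (86.867,17.747) → (23.216,17.747) → (23.216,83.815). Closed: final G1 returns to the first vertex.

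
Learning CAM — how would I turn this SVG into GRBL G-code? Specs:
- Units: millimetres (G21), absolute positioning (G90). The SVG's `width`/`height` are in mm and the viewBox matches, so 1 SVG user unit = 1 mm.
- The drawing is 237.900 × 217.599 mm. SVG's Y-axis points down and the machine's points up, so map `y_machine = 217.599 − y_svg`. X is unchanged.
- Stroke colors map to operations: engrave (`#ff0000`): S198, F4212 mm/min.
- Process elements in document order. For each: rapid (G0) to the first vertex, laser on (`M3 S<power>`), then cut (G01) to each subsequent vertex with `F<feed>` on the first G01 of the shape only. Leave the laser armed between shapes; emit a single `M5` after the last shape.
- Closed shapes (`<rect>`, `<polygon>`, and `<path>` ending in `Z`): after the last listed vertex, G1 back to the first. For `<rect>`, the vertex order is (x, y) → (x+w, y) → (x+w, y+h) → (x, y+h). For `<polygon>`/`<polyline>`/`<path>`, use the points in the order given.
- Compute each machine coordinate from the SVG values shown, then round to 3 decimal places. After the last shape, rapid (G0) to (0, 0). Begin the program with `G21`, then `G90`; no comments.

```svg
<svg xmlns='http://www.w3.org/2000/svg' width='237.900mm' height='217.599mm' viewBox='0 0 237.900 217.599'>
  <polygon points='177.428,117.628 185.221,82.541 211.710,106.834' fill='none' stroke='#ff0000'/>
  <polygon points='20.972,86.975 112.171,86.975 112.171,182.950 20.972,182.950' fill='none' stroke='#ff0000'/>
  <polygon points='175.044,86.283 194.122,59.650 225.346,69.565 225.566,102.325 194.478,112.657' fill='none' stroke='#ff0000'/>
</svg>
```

G21
G90
G0 X177.428 Y99.971
M3 S198
G01 X185.221 Y135.058 F4212
G01 X211.710 Y110.765
G01 X177.428 Y99.971
G0 X20.972 Y130.624
M3 S198
G01 X112.171 Y130.624 F4212
G01 X112.171 Y34.649
G01 X20.972 Y34.649
G01 X20.972 Y130.624
G0 X175.044 Y131.316
M3 S198
G01 X194.122 Y157.949 F4212
G01 X225.346 Y148.034
G01 X225.566 Y115.274
G01 X194.478 Y104.942
G01 X175.044 Y131.316
M5
G0 X0.000 Y0.000

1 u = 1 mm; y_m = 217.599 − y.

[1] `<polygon>` regular polygon, #ff0000→engrave S198 F4212: (177.428,99.971) → (185.221,135.058) → (211.710,110.765) → (177.428,99.971) (closed)

[2] `<polygon>` rectangle, #ff0000→engrave S198 F4212: (20.972,130.624) → (112.171,130.624) → (112.171,34.649) → (20.972,34.649) → (20.972,130.624) (closed)

[3] `<polygon>` regular polygon, #ff0000→engrave S198 F4212: (175.044,131.316) → (194.122,157.949) → (225.346,148.034) → (225.566,115.274) → (194.478,104.942) → (175.044,131.316) (closed)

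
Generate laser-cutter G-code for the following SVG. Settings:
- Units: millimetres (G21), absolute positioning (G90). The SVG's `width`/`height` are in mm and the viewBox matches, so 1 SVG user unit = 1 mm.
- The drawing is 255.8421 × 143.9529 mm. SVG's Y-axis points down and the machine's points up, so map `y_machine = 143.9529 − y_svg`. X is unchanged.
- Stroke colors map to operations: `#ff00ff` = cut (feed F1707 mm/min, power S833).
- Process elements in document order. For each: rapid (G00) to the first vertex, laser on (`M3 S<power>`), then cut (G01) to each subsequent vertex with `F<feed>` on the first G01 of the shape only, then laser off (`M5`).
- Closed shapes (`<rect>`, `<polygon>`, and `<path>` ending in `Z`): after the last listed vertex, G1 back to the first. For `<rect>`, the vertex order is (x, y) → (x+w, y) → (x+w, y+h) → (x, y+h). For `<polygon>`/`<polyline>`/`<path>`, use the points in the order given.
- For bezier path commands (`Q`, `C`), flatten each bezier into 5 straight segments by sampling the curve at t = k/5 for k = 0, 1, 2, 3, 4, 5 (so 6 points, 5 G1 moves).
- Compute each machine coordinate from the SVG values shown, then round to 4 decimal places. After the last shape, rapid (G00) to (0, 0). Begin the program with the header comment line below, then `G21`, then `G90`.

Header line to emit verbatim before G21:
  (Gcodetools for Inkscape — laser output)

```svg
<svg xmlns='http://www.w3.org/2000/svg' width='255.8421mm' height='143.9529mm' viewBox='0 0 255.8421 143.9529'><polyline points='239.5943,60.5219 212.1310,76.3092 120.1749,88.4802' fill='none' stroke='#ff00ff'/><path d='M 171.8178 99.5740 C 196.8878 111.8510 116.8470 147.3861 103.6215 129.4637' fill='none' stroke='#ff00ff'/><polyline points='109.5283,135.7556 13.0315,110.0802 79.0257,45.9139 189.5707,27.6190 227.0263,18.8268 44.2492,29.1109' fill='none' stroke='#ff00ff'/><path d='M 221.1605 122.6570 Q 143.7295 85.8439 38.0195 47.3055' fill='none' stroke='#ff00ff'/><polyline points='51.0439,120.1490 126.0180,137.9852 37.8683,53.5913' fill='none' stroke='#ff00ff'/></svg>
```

(Gcodetools for Inkscape — laser output)
G21
G90
G00 X239.5943 Y83.4310
M3 S833
G01 X212.1310 Y67.6437 F1707
G01 X120.1749 Y55.4727
M5
G00 X171.8178 Y44.3789
M3 S833
G01 X175.6219 Y34.8355 F1707
G01 X162.4519 Y23.3924
G01 X140.5602 Y13.7321
G01 X118.1992 Y9.5369
G01 X103.6215 Y14.4892
M5
G00 X109.5283 Y8.1973
M3 S833
G01 X13.0315 Y33.8727 F1707
G01 X79.0257 Y98.0390
G01 X189.5707 Y116.3339
G01 X227.0263 Y125.1261
G01 X44.2492 Y114.8420
M5
G00 X221.1605 Y21.2959
M3 S833
G01 X189.0569 Y36.0902 F1707
G01 X154.6911 Y51.0224
G01 X118.0629 Y66.0927
G01 X79.1723 Y81.3011
G01 X38.0195 Y96.6474
M5
G00 X51.0439 Y23.8039
M3 S833
G01 X126.0180 Y5.9677 F1707
G01 X37.8683 Y90.3616
M5
G00 X0.0000 Y0.0000

viewBox `0 0 255.8421 143.9529` with mm width/height → 1 unit = 1 mm. Flip: y_m = 143.9529 − y_svg.

**Shape 1** — `<polyline>` open polyline, stroke `#ff00ff` → cut (S833, F1707). Machine vertices: (239.5943,83.4310) → (212.1310,67.6437) → (120.1749,55.4727). Open path.

**Shape 2** — `<path>` cubic bezier, stroke `#ff00ff` → cut (S833, F1707). Control points (SVG): P0=(171.8178,99.5740), P1=(196.8878,111.8510), P2=(116.8470,147.3861), P3=(103.6215,129.4637); sampled at t=k/5. Machine vertices: (171.8178,44.3789) → (175.6219,34.8355) → (162.4519,23.3924) → (140.5602,13.7321) → (118.1992,9.5369) → (103.6215,14.4892). Open path.

**Shape 3** — `<polyline>` open polyline, stroke `#ff00ff` → cut (S833, F1707). Machine vertices: (109.5283,8.1973) → (13.0315,33.8727) → (79.0257,98.0390) → (189.5707,116.3339) → (227.0263,125.1261) → (44.2492,114.8420). Open path.

**Shape 4** — `<path>` quadratic bezier, stroke `#ff00ff` → cut (S833, F1707). Control points (SVG): P0=(221.1605,122.6570), P1=(143.7295,85.8439), P2=(38.0195,47.3055); sampled at t=k/5. Machine vertices: (221.1605,21.2959) → (189.0569,36.0902) → (154.6911,51.0224) → (118.0629,66.0927) → (79.1723,81.3011) → (38.0195,96.6474). Open path.

**Shape 5** — `<polyline>` open polyline, stroke `#ff00ff` → cut (S833, F1707). Machine vertices: (51.0439,23.8039) → (126.0180,5.9677) → (37.8683,90.3616). Open path.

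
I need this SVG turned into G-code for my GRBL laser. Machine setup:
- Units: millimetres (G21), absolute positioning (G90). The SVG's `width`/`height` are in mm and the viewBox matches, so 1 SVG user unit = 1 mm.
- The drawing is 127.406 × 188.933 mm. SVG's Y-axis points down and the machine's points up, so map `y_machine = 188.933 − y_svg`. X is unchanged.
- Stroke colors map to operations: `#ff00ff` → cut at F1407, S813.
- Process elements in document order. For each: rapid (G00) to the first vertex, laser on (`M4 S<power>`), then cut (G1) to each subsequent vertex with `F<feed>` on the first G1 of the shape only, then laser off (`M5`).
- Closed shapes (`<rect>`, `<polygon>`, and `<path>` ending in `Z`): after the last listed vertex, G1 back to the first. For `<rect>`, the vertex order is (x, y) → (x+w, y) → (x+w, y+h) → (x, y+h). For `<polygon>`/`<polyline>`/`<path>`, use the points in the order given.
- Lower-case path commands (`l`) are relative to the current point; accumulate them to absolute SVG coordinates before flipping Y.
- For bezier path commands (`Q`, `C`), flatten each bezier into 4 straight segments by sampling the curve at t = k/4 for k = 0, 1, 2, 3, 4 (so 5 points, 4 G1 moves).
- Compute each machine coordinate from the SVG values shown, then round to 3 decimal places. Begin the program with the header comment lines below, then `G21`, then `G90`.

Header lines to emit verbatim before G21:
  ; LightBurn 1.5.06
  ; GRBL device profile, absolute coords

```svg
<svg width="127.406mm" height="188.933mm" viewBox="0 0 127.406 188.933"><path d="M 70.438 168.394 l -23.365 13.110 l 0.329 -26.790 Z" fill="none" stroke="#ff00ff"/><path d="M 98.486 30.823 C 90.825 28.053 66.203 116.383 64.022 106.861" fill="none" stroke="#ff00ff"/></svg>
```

viewBox `0 0 127.406 188.933` with mm width/height → 1 unit = 1 mm. Flip: y_m = 188.933 − y_svg.

**Shape 1** — `<path>` regular polygon, stroke `#ff00ff` → cut (S813, F1407). Machine vertices: (70.438,20.539) → (47.073,7.429) → (47.402,34.219) → (70.438,20.539). Closed: final G1 returns to the first vertex.

**Shape 2** — `<path>` cubic bezier, stroke `#ff00ff` → cut (S813, F1407). Control points (SVG): P0=(98.486,30.823), P1=(90.825,28.053), P2=(66.203,116.383), P3=(64.022,106.861); sampled at t=k/4. Machine vertices: (98.486,158.110) → (90.176,146.059) → (79.199,117.559) → (69.250,90.325) → (64.022,82.072). Open path.

; LightBurn 1.5.06
; GRBL device profile, absolute coords
G21
G90
G00 X70.438 Y20.539
M4 S813
G1 X47.073 Y7.429 F1407
G1 X47.402 Y34.219
G1 X70.438 Y20.539
M5
G00 X98.486 Y158.110
M4 S813
G1 X90.176 Y146.059 F1407
G1 X79.199 Y117.559
G1 X69.250 Y90.325
G1 X64.022 Y82.072
M5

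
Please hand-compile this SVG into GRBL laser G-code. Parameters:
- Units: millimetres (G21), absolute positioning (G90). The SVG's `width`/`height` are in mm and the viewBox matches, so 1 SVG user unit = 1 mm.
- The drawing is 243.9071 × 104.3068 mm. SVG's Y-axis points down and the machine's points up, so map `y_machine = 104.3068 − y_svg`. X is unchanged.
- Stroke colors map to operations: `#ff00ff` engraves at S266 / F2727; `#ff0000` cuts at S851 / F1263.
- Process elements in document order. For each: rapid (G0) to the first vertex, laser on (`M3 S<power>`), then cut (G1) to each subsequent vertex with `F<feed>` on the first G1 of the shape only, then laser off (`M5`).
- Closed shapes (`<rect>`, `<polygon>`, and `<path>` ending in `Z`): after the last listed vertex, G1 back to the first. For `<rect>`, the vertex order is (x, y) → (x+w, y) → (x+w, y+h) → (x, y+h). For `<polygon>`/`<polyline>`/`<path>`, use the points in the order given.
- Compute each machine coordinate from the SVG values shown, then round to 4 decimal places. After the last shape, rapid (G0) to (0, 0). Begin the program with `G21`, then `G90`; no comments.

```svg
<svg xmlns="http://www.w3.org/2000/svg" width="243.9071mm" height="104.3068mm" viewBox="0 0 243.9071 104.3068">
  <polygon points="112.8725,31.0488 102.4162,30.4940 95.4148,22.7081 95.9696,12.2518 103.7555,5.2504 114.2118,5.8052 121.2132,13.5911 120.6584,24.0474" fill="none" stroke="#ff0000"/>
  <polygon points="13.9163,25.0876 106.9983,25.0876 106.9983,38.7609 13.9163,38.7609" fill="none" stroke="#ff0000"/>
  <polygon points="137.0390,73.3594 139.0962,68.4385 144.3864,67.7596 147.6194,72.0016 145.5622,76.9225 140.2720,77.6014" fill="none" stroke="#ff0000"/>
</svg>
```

G21
G90
G0 X112.8725 Y73.2580
M3 S851
G1 X102.4162 Y73.8128 F1263
G1 X95.4148 Y81.5987
G1 X95.9696 Y92.0550
G1 X103.7555 Y99.0564
G1 X114.2118 Y98.5016
G1 X121.2132 Y90.7157
G1 X120.6584 Y80.2594
G1 X112.8725 Y73.2580
M5
G0 X13.9163 Y79.2192
M3 S851
G1 X106.9983 Y79.2192 F1263
G1 X106.9983 Y65.5459
G1 X13.9163 Y65.5459
G1 X13.9163 Y79.2192
M5
G0 X137.0390 Y30.9474
M3 S851
G1 X139.0962 Y35.8683 F1263
G1 X144.3864 Y36.5472
G1 X147.6194 Y32.3052
G1 X145.5622 Y27.3843
G1 X140.2720 Y26.7054
G1 X137.0390 Y30.9474
M5
G0 X0.0000 Y0.0000

viewBox `0 0 243.9071 104.3068` with mm width/height → 1 unit = 1 mm. Flip: y_m = 104.3068 − y_svg.

**Shape 1** — `<polygon>` regular polygon, stroke `#ff0000` → cut (S851, F1263). Machine vertices: (112.8725,73.2580) → (102.4162,73.8128) → (95.4148,81.5987) → (95.9696,92.0550) → (103.7555,99.0564) → (114.2118,98.5016) → (121.2132,90.7157) → (120.6584,80.2594) → (112.8725,73.2580). Closed: final G1 returns to the first vertex.

**Shape 2** — `<polygon>` rectangle, stroke `#ff0000` → cut (S851, F1263). Machine vertices: (13.9163,79.2192) → (106.9983,79.2192) → (106.9983,65.5459) → (13.9163,65.5459) → (13.9163,79.2192). Closed: final G1 returns to the first vertex.

**Shape 3** — `<polygon>` regular polygon, stroke `#ff0000` → cut (S851, F1263). Machine vertices: (137.0390,30.9474) → (139.0962,35.8683) → (144.3864,36.5472) → (147.6194,32.3052) → (145.5622,27.3843) → (140.2720,26.7054) → (137.0390,30.9474). Closed: final G1 returns to the first vertex.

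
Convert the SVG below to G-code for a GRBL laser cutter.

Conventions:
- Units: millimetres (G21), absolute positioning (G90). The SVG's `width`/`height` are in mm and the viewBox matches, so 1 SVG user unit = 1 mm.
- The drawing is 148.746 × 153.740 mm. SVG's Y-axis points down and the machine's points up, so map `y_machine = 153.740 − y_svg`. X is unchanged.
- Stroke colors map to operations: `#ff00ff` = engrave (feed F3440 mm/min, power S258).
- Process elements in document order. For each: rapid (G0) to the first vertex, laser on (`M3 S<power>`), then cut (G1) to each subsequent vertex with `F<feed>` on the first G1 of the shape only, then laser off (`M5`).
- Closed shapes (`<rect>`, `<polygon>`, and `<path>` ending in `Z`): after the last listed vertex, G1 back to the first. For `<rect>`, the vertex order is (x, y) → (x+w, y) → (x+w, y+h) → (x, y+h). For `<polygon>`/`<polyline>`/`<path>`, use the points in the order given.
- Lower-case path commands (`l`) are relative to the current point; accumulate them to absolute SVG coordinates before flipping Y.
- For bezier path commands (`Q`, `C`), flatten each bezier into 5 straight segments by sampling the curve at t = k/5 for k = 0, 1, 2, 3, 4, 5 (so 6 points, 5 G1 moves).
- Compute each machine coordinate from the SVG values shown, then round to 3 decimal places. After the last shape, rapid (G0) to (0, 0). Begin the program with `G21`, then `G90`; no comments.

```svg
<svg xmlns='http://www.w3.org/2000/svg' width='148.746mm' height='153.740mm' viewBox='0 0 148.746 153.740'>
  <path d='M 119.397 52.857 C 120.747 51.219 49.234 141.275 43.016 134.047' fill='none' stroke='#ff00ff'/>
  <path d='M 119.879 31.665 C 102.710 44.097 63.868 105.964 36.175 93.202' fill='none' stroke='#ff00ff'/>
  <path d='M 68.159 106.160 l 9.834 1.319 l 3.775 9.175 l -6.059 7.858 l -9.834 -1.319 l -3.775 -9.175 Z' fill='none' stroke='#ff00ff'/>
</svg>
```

G21
G90
G0 X119.397 Y100.883
M3 S258
G1 X112.569 Y92.374 F3440
G1 X94.885 Y70.930
G1 X72.977 Y45.621
G1 X53.477 Y25.518
G1 X43.016 Y19.693
M5
G0 X119.879 Y122.075
M3 S258
G1 X107.239 Y109.676 F3440
G1 X90.974 Y91.368
G1 X72.658 Y73.105
G1 X53.866 Y60.844
G1 X36.175 Y60.538
M5
G0 X68.159 Y47.580
M3 S258
G1 X77.993 Y46.261 F3440
G1 X81.768 Y37.086
G1 X75.709 Y29.228
G1 X65.875 Y30.547
G1 X62.100 Y39.722
G1 X68.159 Y47.580
M5
G0 X0.000 Y0.000

1 u = 1 mm; y_m = 153.740 − y.

[1] `<path>` cubic bezier, #ff00ff→engrave S258 F3440: (119.397,100.883) → (112.569,92.374) → (94.885,70.930) → (72.977,45.621) → (53.477,25.518) → (43.016,19.693)

[2] `<path>` cubic bezier, #ff00ff→engrave S258 F3440: (119.879,122.075) → (107.239,109.676) → (90.974,91.368) → (72.658,73.105) → (53.866,60.844) → (36.175,60.538)

[3] `<path>` regular polygon, #ff00ff→engrave S258 F3440: (68.159,47.580) → (77.993,46.261) → (81.768,37.086) → (75.709,29.228) → (65.875,30.547) → (62.100,39.722) → (68.159,47.580) (closed)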